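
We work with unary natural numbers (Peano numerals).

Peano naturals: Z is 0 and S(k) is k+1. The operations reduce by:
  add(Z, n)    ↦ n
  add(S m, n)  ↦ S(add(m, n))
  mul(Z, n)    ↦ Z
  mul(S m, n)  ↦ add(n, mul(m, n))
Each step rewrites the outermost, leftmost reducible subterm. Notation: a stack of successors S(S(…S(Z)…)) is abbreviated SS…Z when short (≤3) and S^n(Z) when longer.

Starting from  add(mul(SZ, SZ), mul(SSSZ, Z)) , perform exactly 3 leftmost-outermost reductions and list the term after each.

Answer: after 3 steps: S(add(add(Z, mul(Z, SZ)), mul(SSSZ, Z)))

Reduction:
  start: add(mul(SZ, SZ), mul(SSSZ, Z))
  →1  add(add(SZ, mul(Z, SZ)), mul(SSSZ, Z))
  →2  add(S(add(Z, mul(Z, SZ))), mul(SSSZ, Z))
  →3  S(add(add(Z, mul(Z, SZ)), mul(SSSZ, Z)))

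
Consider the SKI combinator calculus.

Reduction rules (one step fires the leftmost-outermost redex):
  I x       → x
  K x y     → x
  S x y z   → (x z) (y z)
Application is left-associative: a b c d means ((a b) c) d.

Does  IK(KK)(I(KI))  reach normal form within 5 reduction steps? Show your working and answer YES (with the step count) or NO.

  start: IK(KK)(I(KI))
  [1] K(KK)(I(KI))
  [2] KK

Answer: YES — reaches normal form KK in 2 ≤ 5 steps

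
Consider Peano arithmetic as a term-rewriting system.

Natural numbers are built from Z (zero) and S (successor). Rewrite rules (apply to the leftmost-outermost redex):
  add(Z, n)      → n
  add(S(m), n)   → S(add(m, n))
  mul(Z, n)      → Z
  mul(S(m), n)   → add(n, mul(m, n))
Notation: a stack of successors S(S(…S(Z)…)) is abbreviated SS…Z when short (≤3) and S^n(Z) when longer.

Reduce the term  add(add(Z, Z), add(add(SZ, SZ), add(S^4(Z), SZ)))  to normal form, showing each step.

Answer: normal form = S^7(Z)  (in 12 steps)

Reduction:
  start: add(add(Z, Z), add(add(SZ, SZ), add(S^4(Z), SZ)))
  step 1: add(Z, add(add(SZ, SZ), add(S^4(Z), SZ)))
  step 2: add(add(SZ, SZ), add(S^4(Z), SZ))
  step 3: add(S(add(Z, SZ)), add(S^4(Z), SZ))
  step 4: S(add(add(Z, SZ), add(S^4(Z), SZ)))
  step 5: S(add(SZ, add(S^4(Z), SZ)))
  step 6: S(S(add(Z, add(S^4(Z), SZ))))
  step 7: S(S(add(S^4(Z), SZ)))
  step 8: S(S(S(add(SSSZ, SZ))))
  step 9: S(S(S(S(add(SSZ, SZ)))))
  step 10: S(S(S(S(S(add(SZ, SZ))))))
  step 11: S(S(S(S(S(S(add(Z, SZ)))))))
  step 12: S^7(Z)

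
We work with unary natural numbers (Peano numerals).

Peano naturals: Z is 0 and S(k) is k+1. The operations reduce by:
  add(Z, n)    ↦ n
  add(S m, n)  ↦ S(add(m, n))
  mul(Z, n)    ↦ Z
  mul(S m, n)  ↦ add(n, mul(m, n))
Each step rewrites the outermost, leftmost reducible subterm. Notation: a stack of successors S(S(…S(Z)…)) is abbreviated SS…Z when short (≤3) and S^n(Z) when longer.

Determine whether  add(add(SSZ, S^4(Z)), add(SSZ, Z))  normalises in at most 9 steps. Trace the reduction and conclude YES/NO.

Answer: NO — after 9 steps the term is S(S(S(S(S(S(add(Z, add(SSZ, Z)))))))), not yet normal

Derivation:
  start: add(add(SSZ, S^4(Z)), add(SSZ, Z))
  [1] add(S(add(SZ, S^4(Z))), add(SSZ, Z))
  [2] S(add(add(SZ, S^4(Z)), add(SSZ, Z)))
  [3] S(add(S(add(Z, S^4(Z))), add(SSZ, Z)))
  [4] S(S(add(add(Z, S^4(Z)), add(SSZ, Z))))
  [5] S(S(add(S^4(Z), add(SSZ, Z))))
  [6] S(S(S(add(SSSZ, add(SSZ, Z)))))
  [7] S(S(S(S(add(SSZ, add(SSZ, Z))))))
  [8] S(S(S(S(S(add(SZ, add(SSZ, Z)))))))
  [9] S(S(S(S(S(S(add(Z, add(SSZ, Z))))))))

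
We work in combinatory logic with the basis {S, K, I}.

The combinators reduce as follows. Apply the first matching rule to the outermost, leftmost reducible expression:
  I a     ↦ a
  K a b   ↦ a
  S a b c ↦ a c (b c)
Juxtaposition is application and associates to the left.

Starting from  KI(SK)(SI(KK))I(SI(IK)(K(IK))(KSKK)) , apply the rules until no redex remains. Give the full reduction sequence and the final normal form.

  start: KI(SK)(SI(KK))I(SI(IK)(K(IK))(KSKK))
  step 1: I(SI(KK))I(SI(IK)(K(IK))(KSKK))
  step 2: SI(KK)I(SI(IK)(K(IK))(KSKK))
  step 3: II(KKI)(SI(IK)(K(IK))(KSKK))
  step 4: I(KKI)(SI(IK)(K(IK))(KSKK))
  step 5: KKI(SI(IK)(K(IK))(KSKK))
  step 6: K(SI(IK)(K(IK))(KSKK))
  step 7: K(I(K(IK))(IK(K(IK)))(KSKK))
  step 8: K(K(IK)(IK(K(IK)))(KSKK))
  step 9: K(IK(KSKK))
  step 10: K(K(KSKK))
  step 11: K(K(SK))

Answer: normal form = K(K(SK))  (in 11 steps)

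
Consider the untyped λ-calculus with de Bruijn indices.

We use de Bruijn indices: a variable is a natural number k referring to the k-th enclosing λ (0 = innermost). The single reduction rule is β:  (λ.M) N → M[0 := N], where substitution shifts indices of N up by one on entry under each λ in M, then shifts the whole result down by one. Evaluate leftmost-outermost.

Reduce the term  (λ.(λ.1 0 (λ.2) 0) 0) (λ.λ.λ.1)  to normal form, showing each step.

Answer: normal form = λ.λ.λ.λ.1  (in 5 steps)

Derivation:
  start: (λ.(λ.1 0 (λ.2) 0) 0) (λ.λ.λ.1)
  step 1: (λ.(λ.λ.λ.1) 0 (λ.λ.λ.λ.1) 0) (λ.λ.λ.1)
  step 2: (λ.λ.λ.1) (λ.λ.λ.1) (λ.λ.λ.λ.1) (λ.λ.λ.1)
  step 3: (λ.λ.1) (λ.λ.λ.λ.1) (λ.λ.λ.1)
  step 4: (λ.λ.λ.λ.λ.1) (λ.λ.λ.1)
  step 5: λ.λ.λ.λ.1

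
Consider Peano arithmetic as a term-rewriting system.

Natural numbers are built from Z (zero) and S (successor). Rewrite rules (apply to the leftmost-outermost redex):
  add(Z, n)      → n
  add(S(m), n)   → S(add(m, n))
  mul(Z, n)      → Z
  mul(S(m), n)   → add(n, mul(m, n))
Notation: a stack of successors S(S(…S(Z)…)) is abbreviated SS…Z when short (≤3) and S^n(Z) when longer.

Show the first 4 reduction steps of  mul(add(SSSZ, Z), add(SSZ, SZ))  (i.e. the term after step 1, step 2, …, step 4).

  start: mul(add(SSSZ, Z), add(SSZ, SZ))
  step 1: mul(S(add(SSZ, Z)), add(SSZ, SZ))
  step 2: add(add(SSZ, SZ), mul(add(SSZ, Z), add(SSZ, SZ)))
  step 3: add(S(add(SZ, SZ)), mul(add(SSZ, Z), add(SSZ, SZ)))
  step 4: S(add(add(SZ, SZ), mul(add(SSZ, Z), add(SSZ, SZ))))

Answer: after 4 steps: S(add(add(SZ, SZ), mul(add(SSZ, Z), add(SSZ, SZ))))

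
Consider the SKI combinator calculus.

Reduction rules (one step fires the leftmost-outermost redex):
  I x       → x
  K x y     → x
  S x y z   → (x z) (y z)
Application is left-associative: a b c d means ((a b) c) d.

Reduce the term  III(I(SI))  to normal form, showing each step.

Answer: normal form = SI  (in 4 steps)

Working:
  start: III(I(SI))
  →1  II(I(SI))
  →2  I(I(SI))
  →3  I(SI)
  →4  SI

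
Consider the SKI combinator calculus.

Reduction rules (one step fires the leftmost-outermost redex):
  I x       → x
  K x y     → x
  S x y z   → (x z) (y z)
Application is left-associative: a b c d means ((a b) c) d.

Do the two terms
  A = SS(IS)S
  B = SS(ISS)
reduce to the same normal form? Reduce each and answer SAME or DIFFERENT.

Answer: SAME — A ⇓ SS(SS), B ⇓ SS(SS)

Reduction:
Term A:
  start: SS(IS)S
  [1] SS(ISS)
  [2] SS(SS)

Term B:
  start: SS(ISS)
  [1] SS(SS)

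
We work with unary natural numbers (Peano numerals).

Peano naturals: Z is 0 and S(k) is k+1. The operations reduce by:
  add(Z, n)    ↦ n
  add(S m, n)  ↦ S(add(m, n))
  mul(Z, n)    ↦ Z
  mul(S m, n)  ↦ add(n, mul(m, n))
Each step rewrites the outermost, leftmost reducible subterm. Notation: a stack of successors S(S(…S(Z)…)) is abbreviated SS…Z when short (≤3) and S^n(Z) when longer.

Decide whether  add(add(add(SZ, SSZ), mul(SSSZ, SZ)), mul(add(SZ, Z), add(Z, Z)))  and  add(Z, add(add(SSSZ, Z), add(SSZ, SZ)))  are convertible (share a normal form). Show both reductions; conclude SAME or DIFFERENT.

Term A:
  start: add(add(add(SZ, SSZ), mul(SSSZ, SZ)), mul(add(SZ, Z), add(Z, Z)))
  [1] add(add(S(add(Z, SSZ)), mul(SSSZ, SZ)), mul(add(SZ, Z), add(Z, Z)))
  [2] add(S(add(add(Z, SSZ), mul(SSSZ, SZ))), mul(add(SZ, Z), add(Z, Z)))
  [3] S(add(add(add(Z, SSZ), mul(SSSZ, SZ)), mul(add(SZ, Z), add(Z, Z))))
  [4] S(add(add(SSZ, mul(SSSZ, SZ)), mul(add(SZ, Z), add(Z, Z))))
  [5] S(add(S(add(SZ, mul(SSSZ, SZ))), mul(add(SZ, Z), add(Z, Z))))
  [6] S(S(add(add(SZ, mul(SSSZ, SZ)), mul(add(SZ, Z), add(Z, Z)))))
  [7] S(S(add(S(add(Z, mul(SSSZ, SZ))), mul(add(SZ, Z), add(Z, Z)))))
  [8] S(S(S(add(add(Z, mul(SSSZ, SZ)), mul(add(SZ, Z), add(Z, Z))))))
  [9] S(S(S(add(mul(SSSZ, SZ), mul(add(SZ, Z), add(Z, Z))))))
  [10] S(S(S(add(add(SZ, mul(SSZ, SZ)), mul(add(SZ, Z), add(Z, Z))))))
  [11] S(S(S(add(S(add(Z, mul(SSZ, SZ))), mul(add(SZ, Z), add(Z, Z))))))
  [12] S(S(S(S(add(add(Z, mul(SSZ, SZ)), mul(add(SZ, Z), add(Z, Z)))))))
  [13] S(S(S(S(add(mul(SSZ, SZ), mul(add(SZ, Z), add(Z, Z)))))))
  [14] S(S(S(S(add(add(SZ, mul(SZ, SZ)), mul(add(SZ, Z), add(Z, Z)))))))
  [15] S(S(S(S(add(S(add(Z, mul(SZ, SZ))), mul(add(SZ, Z), add(Z, Z)))))))
  [16] S(S(S(S(S(add(add(Z, mul(SZ, SZ)), mul(add(SZ, Z), add(Z, Z))))))))
  [17] S(S(S(S(S(add(mul(SZ, SZ), mul(add(SZ, Z), add(Z, Z))))))))
  [18] S(S(S(S(S(add(add(SZ, mul(Z, SZ)), mul(add(SZ, Z), add(Z, Z))))))))
  [19] S(S(S(S(S(add(S(add(Z, mul(Z, SZ))), mul(add(SZ, Z), add(Z, Z))))))))
  [20] S(S(S(S(S(S(add(add(Z, mul(Z, SZ)), mul(add(SZ, Z), add(Z, Z)))))))))
  [21] S(S(S(S(S(S(add(mul(Z, SZ), mul(add(SZ, Z), add(Z, Z)))))))))
  [22] S(S(S(S(S(S(add(Z, mul(add(SZ, Z), add(Z, Z)))))))))
  [23] S(S(S(S(S(S(mul(add(SZ, Z), add(Z, Z))))))))
  [24] S(S(S(S(S(S(mul(S(add(Z, Z)), add(Z, Z))))))))
  [25] S(S(S(S(S(S(add(add(Z, Z), mul(add(Z, Z), add(Z, Z)))))))))
  [26] S(S(S(S(S(S(add(Z, mul(add(Z, Z), add(Z, Z)))))))))
  [27] S(S(S(S(S(S(mul(add(Z, Z), add(Z, Z))))))))
  [28] S(S(S(S(S(S(mul(Z, add(Z, Z))))))))
  [29] S^6(Z)

Term B:
  start: add(Z, add(add(SSSZ, Z), add(SSZ, SZ)))
  [1] add(add(SSSZ, Z), add(SSZ, SZ))
  [2] add(S(add(SSZ, Z)), add(SSZ, SZ))
  [3] S(add(add(SSZ, Z), add(SSZ, SZ)))
  [4] S(add(S(add(SZ, Z)), add(SSZ, SZ)))
  [5] S(S(add(add(SZ, Z), add(SSZ, SZ))))
  [6] S(S(add(S(add(Z, Z)), add(SSZ, SZ))))
  [7] S(S(S(add(add(Z, Z), add(SSZ, SZ)))))
  [8] S(S(S(add(Z, add(SSZ, SZ)))))
  [9] S(S(S(add(SSZ, SZ))))
  [10] S(S(S(S(add(SZ, SZ)))))
  [11] S(S(S(S(S(add(Z, SZ))))))
  [12] S^6(Z)

Answer: SAME — A ⇓ S^6(Z), B ⇓ S^6(Z)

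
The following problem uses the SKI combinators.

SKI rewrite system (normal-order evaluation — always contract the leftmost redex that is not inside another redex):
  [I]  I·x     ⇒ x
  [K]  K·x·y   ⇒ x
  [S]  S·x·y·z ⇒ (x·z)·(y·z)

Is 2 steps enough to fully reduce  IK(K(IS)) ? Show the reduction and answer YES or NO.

  start: IK(K(IS))
  [1] K(K(IS))
  [2] K(KS)

Answer: YES — reaches normal form K(KS) in 2 ≤ 2 steps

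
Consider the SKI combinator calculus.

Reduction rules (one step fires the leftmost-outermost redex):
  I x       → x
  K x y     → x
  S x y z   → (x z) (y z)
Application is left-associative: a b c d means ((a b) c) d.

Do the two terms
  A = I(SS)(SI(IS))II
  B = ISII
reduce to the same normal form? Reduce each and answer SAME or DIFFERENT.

Answer: SAME — A ⇓ SII, B ⇓ SII

Derivation:
Term A:
  start: I(SS)(SI(IS))II
  [1] SS(SI(IS))II
  [2] SI(SI(IS)I)I
  [3] II(SI(IS)II)
  [4] I(SI(IS)II)
  [5] SI(IS)II
  [6] II(ISI)I
  [7] I(ISI)I
  [8] ISII
  [9] SII

Term B:
  start: ISII
  [1] SII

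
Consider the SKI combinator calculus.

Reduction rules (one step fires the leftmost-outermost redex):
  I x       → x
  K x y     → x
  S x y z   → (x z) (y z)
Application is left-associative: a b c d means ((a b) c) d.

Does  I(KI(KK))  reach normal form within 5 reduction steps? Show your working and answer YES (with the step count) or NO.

Answer: YES — reaches normal form I in 2 ≤ 5 steps

Derivation:
  start: I(KI(KK))
  →1  KI(KK)
  →2  I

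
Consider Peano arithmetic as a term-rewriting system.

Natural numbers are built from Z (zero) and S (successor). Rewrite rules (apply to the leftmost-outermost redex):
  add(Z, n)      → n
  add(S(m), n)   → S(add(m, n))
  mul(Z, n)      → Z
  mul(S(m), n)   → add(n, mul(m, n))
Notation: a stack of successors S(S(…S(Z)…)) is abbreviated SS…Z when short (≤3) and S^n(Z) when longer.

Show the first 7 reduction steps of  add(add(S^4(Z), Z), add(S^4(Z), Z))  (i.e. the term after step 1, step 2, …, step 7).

  start: add(add(S^4(Z), Z), add(S^4(Z), Z))
  step 1: add(S(add(SSSZ, Z)), add(S^4(Z), Z))
  step 2: S(add(add(SSSZ, Z), add(S^4(Z), Z)))
  step 3: S(add(S(add(SSZ, Z)), add(S^4(Z), Z)))
  step 4: S(S(add(add(SSZ, Z), add(S^4(Z), Z))))
  step 5: S(S(add(S(add(SZ, Z)), add(S^4(Z), Z))))
  step 6: S(S(S(add(add(SZ, Z), add(S^4(Z), Z)))))
  step 7: S(S(S(add(S(add(Z, Z)), add(S^4(Z), Z)))))

Answer: after 7 steps: S(S(S(add(S(add(Z, Z)), add(S^4(Z), Z)))))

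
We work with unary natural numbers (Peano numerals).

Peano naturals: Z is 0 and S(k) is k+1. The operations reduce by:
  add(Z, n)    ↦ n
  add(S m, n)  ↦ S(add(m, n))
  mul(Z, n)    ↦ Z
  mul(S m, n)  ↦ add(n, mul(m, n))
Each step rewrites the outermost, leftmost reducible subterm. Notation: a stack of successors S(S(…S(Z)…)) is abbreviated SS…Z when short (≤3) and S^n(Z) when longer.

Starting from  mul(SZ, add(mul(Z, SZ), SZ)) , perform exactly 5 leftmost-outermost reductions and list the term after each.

Answer: after 5 steps: S(mul(Z, add(mul(Z, SZ), SZ)))

Derivation:
  start: mul(SZ, add(mul(Z, SZ), SZ))
  step 1: add(add(mul(Z, SZ), SZ), mul(Z, add(mul(Z, SZ), SZ)))
  step 2: add(add(Z, SZ), mul(Z, add(mul(Z, SZ), SZ)))
  step 3: add(SZ, mul(Z, add(mul(Z, SZ), SZ)))
  step 4: S(add(Z, mul(Z, add(mul(Z, SZ), SZ))))
  step 5: S(mul(Z, add(mul(Z, SZ), SZ)))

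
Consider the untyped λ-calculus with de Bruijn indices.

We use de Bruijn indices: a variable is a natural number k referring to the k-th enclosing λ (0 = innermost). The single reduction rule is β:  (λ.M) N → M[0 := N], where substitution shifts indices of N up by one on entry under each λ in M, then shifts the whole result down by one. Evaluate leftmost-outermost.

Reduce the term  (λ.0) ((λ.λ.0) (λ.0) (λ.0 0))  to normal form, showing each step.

Answer: normal form = λ.0 0  (in 3 steps)

Working:
  start: (λ.0) ((λ.λ.0) (λ.0) (λ.0 0))
  →1  (λ.λ.0) (λ.0) (λ.0 0)
  →2  (λ.0) (λ.0 0)
  →3  λ.0 0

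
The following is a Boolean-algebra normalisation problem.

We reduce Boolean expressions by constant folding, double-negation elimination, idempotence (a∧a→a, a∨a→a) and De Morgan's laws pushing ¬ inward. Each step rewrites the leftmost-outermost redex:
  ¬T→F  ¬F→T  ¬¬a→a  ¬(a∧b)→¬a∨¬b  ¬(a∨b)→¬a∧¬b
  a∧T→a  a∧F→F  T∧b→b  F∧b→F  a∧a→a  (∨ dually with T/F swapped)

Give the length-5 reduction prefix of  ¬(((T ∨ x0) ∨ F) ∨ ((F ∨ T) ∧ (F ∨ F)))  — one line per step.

  start: ¬(((T ∨ x0) ∨ F) ∨ ((F ∨ T) ∧ (F ∨ F)))
  →1  ¬((T ∨ x0) ∨ F) ∧ ¬((F ∨ T) ∧ (F ∨ F))
  →2  (¬(T ∨ x0) ∧ ¬F) ∧ ¬((F ∨ T) ∧ (F ∨ F))
  →3  ((¬T ∧ ¬x0) ∧ ¬F) ∧ ¬((F ∨ T) ∧ (F ∨ F))
  →4  ((F ∧ ¬x0) ∧ ¬F) ∧ ¬((F ∨ T) ∧ (F ∨ F))
  →5  (F ∧ ¬F) ∧ ¬((F ∨ T) ∧ (F ∨ F))

Answer: after 5 steps: (F ∧ ¬F) ∧ ¬((F ∨ T) ∧ (F ∨ F))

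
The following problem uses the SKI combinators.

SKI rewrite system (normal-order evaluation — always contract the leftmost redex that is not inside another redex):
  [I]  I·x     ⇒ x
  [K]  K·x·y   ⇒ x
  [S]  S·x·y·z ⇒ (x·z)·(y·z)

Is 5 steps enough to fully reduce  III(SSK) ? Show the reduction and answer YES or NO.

Answer: YES — reaches normal form SSK in 3 ≤ 5 steps

Working:
  start: III(SSK)
  step 1: II(SSK)
  step 2: I(SSK)
  step 3: SSK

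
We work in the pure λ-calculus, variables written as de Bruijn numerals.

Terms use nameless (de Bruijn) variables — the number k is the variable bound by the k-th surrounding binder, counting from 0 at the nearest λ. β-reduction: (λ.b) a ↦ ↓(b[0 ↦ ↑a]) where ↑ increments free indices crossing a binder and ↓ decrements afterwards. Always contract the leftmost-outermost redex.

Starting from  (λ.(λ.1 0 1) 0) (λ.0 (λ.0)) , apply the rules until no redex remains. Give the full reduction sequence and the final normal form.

Answer: normal form = λ.0 (λ.0)  (in 6 steps)

Working:
  start: (λ.(λ.1 0 1) 0) (λ.0 (λ.0))
  →1  (λ.(λ.0 (λ.0)) 0 (λ.0 (λ.0))) (λ.0 (λ.0))
  →2  (λ.0 (λ.0)) (λ.0 (λ.0)) (λ.0 (λ.0))
  →3  (λ.0 (λ.0)) (λ.0) (λ.0 (λ.0))
  →4  (λ.0) (λ.0) (λ.0 (λ.0))
  →5  (λ.0) (λ.0 (λ.0))
  →6  λ.0 (λ.0)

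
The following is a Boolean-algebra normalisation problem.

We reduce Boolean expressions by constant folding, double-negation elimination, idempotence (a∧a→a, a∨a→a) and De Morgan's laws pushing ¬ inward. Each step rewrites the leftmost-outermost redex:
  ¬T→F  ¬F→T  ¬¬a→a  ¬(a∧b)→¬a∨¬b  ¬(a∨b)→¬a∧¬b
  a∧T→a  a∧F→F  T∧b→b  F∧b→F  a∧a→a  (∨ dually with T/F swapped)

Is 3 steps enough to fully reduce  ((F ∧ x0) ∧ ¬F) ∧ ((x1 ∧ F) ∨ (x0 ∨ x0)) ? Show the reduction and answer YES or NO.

  start: ((F ∧ x0) ∧ ¬F) ∧ ((x1 ∧ F) ∨ (x0 ∨ x0))
  →1  (F ∧ ¬F) ∧ ((x1 ∧ F) ∨ (x0 ∨ x0))
  →2  F ∧ ((x1 ∧ F) ∨ (x0 ∨ x0))
  →3  F

Answer: YES — reaches normal form F in 3 ≤ 3 steps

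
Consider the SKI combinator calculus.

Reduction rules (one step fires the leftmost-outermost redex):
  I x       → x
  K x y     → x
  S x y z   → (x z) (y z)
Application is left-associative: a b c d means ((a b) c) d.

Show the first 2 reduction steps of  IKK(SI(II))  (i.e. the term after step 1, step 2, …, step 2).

Answer: after 2 steps: K

Derivation:
  start: IKK(SI(II))
  step 1: KK(SI(II))
  step 2: K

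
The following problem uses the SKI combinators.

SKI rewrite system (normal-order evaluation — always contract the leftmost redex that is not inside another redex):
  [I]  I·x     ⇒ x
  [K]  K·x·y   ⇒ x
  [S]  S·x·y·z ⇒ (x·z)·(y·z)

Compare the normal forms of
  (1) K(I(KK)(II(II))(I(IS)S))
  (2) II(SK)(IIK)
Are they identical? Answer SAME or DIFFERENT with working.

Term A:
  start: K(I(KK)(II(II))(I(IS)S))
  →1  K(KK(II(II))(I(IS)S))
  →2  K(K(I(IS)S))
  →3  K(K(ISS))
  →4  K(K(SS))

Term B:
  start: II(SK)(IIK)
  →1  I(SK)(IIK)
  →2  SK(IIK)
  →3  SK(IK)
  →4  SKK

Answer: DIFFERENT — A ⇓ K(K(SS)), B ⇓ SKK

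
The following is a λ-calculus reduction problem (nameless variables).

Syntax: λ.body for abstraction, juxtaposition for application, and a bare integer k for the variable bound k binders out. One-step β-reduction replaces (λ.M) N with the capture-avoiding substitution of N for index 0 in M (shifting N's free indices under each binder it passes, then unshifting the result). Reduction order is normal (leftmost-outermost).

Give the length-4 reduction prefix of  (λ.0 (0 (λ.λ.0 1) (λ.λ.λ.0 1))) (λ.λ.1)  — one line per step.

  start: (λ.0 (0 (λ.λ.0 1) (λ.λ.λ.0 1))) (λ.λ.1)
  step 1: (λ.λ.1) ((λ.λ.1) (λ.λ.0 1) (λ.λ.λ.0 1))
  step 2: λ.(λ.λ.1) (λ.λ.0 1) (λ.λ.λ.0 1)
  step 3: λ.(λ.λ.λ.0 1) (λ.λ.λ.0 1)
  step 4: λ.λ.λ.0 1

Answer: after 4 steps: λ.λ.λ.0 1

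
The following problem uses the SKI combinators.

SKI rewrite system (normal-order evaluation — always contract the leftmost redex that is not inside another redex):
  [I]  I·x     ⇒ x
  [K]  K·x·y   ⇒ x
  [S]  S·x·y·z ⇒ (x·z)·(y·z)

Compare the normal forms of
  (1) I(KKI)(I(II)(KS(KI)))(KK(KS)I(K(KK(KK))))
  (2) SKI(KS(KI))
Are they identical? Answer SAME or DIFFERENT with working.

Term A:
  start: I(KKI)(I(II)(KS(KI)))(KK(KS)I(K(KK(KK))))
  [1] KKI(I(II)(KS(KI)))(KK(KS)I(K(KK(KK))))
  [2] K(I(II)(KS(KI)))(KK(KS)I(K(KK(KK))))
  [3] I(II)(KS(KI))
  [4] II(KS(KI))
  [5] I(KS(KI))
  [6] KS(KI)
  [7] S

Term B:
  start: SKI(KS(KI))
  [1] K(KS(KI))(I(KS(KI)))
  [2] KS(KI)
  [3] S

Answer: SAME — A ⇓ S, B ⇓ S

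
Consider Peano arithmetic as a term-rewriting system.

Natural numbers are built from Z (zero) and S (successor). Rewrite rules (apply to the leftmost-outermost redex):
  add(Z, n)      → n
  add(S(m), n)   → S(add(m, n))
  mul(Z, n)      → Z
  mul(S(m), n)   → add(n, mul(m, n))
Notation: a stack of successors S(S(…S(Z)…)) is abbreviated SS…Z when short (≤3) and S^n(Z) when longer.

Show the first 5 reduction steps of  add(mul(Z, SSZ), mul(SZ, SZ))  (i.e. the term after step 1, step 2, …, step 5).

Answer: after 5 steps: S(mul(Z, SZ))

Working:
  start: add(mul(Z, SSZ), mul(SZ, SZ))
  →1  add(Z, mul(SZ, SZ))
  →2  mul(SZ, SZ)
  →3  add(SZ, mul(Z, SZ))
  →4  S(add(Z, mul(Z, SZ)))
  →5  S(mul(Z, SZ))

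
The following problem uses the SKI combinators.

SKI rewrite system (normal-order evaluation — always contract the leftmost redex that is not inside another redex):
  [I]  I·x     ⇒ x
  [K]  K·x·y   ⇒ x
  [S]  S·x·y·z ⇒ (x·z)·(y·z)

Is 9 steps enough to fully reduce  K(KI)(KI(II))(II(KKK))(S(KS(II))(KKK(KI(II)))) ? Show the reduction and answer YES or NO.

  start: K(KI)(KI(II))(II(KKK))(S(KS(II))(KKK(KI(II))))
  step 1: KI(II(KKK))(S(KS(II))(KKK(KI(II))))
  step 2: I(S(KS(II))(KKK(KI(II))))
  step 3: S(KS(II))(KKK(KI(II)))
  step 4: SS(KKK(KI(II)))
  step 5: SS(K(KI(II)))
  step 6: SS(KI)

Answer: YES — reaches normal form SS(KI) in 6 ≤ 9 steps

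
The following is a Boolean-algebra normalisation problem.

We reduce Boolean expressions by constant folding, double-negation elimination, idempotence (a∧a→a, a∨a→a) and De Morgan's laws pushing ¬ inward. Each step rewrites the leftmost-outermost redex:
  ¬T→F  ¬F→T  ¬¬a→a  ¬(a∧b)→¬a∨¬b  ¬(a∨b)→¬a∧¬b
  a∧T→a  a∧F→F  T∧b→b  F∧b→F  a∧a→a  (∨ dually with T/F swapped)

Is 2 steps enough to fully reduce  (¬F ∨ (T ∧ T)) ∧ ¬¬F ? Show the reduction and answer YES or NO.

  start: (¬F ∨ (T ∧ T)) ∧ ¬¬F
  →1  (T ∨ (T ∧ T)) ∧ ¬¬F
  →2  T ∧ ¬¬F

Answer: NO — after 2 steps the term is T ∧ ¬¬F, not yet normal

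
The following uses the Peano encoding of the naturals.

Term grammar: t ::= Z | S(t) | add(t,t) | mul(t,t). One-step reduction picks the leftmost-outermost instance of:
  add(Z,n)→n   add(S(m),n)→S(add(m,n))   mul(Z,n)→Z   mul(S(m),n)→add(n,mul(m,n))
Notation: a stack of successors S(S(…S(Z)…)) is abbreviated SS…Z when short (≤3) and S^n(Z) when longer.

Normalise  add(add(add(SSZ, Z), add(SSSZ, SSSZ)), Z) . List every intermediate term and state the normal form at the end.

Answer: normal form = S^8(Z)  (in 19 steps)

Derivation:
  start: add(add(add(SSZ, Z), add(SSSZ, SSSZ)), Z)
  →1  add(add(S(add(SZ, Z)), add(SSSZ, SSSZ)), Z)
  →2  add(S(add(add(SZ, Z), add(SSSZ, SSSZ))), Z)
  →3  S(add(add(add(SZ, Z), add(SSSZ, SSSZ)), Z))
  →4  S(add(add(S(add(Z, Z)), add(SSSZ, SSSZ)), Z))
  →5  S(add(S(add(add(Z, Z), add(SSSZ, SSSZ))), Z))
  →6  S(S(add(add(add(Z, Z), add(SSSZ, SSSZ)), Z)))
  →7  S(S(add(add(Z, add(SSSZ, SSSZ)), Z)))
  →8  S(S(add(add(SSSZ, SSSZ), Z)))
  →9  S(S(add(S(add(SSZ, SSSZ)), Z)))
  →10  S(S(S(add(add(SSZ, SSSZ), Z))))
  →11  S(S(S(add(S(add(SZ, SSSZ)), Z))))
  →12  S(S(S(S(add(add(SZ, SSSZ), Z)))))
  →13  S(S(S(S(add(S(add(Z, SSSZ)), Z)))))
  →14  S(S(S(S(S(add(add(Z, SSSZ), Z))))))
  →15  S(S(S(S(S(add(SSSZ, Z))))))
  →16  S(S(S(S(S(S(add(SSZ, Z)))))))
  →17  S(S(S(S(S(S(S(add(SZ, Z))))))))
  →18  S(S(S(S(S(S(S(S(add(Z, Z)))))))))
  →19  S^8(Z)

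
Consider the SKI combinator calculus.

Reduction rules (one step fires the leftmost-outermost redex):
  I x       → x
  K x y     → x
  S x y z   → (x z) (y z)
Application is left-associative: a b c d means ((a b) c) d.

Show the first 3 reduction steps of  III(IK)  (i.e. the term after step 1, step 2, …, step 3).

  start: III(IK)
  →1  II(IK)
  →2  I(IK)
  →3  IK

Answer: after 3 steps: IK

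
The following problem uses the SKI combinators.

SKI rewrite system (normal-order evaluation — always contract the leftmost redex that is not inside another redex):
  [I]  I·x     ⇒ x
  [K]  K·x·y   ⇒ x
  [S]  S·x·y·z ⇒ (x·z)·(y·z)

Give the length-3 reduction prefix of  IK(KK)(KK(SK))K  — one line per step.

Answer: after 3 steps: K

Working:
  start: IK(KK)(KK(SK))K
  [1] K(KK)(KK(SK))K
  [2] KKK
  [3] K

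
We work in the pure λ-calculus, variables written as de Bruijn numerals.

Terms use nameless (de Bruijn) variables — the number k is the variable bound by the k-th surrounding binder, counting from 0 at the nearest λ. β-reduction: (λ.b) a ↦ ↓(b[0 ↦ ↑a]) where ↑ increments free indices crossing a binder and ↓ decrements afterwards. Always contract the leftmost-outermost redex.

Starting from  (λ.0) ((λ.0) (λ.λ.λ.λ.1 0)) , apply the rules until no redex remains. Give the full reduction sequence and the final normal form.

Answer: normal form = λ.λ.λ.λ.1 0  (in 2 steps)

Reduction:
  start: (λ.0) ((λ.0) (λ.λ.λ.λ.1 0))
  [1] (λ.0) (λ.λ.λ.λ.1 0)
  [2] λ.λ.λ.λ.1 0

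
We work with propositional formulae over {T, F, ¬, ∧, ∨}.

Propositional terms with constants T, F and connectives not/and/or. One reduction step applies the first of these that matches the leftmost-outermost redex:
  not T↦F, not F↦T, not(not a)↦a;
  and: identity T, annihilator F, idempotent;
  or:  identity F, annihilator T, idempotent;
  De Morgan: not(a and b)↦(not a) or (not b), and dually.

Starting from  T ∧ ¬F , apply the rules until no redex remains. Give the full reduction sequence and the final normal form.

Answer: normal form = T  (in 2 steps)

Reduction:
  start: T ∧ ¬F
  [1] ¬F
  [2] T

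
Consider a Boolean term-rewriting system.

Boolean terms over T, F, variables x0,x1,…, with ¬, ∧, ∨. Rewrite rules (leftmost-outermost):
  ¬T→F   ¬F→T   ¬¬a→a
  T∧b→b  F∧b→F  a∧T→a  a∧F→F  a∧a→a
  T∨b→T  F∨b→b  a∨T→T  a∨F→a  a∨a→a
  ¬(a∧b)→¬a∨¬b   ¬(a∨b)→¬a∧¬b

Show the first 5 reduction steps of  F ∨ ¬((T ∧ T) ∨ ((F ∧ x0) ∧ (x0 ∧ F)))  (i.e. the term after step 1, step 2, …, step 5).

  start: F ∨ ¬((T ∧ T) ∨ ((F ∧ x0) ∧ (x0 ∧ F)))
  step 1: ¬((T ∧ T) ∨ ((F ∧ x0) ∧ (x0 ∧ F)))
  step 2: ¬(T ∧ T) ∧ ¬((F ∧ x0) ∧ (x0 ∧ F))
  step 3: (¬T ∨ ¬T) ∧ ¬((F ∧ x0) ∧ (x0 ∧ F))
  step 4: ¬T ∧ ¬((F ∧ x0) ∧ (x0 ∧ F))
  step 5: F ∧ ¬((F ∧ x0) ∧ (x0 ∧ F))

Answer: after 5 steps: F ∧ ¬((F ∧ x0) ∧ (x0 ∧ F))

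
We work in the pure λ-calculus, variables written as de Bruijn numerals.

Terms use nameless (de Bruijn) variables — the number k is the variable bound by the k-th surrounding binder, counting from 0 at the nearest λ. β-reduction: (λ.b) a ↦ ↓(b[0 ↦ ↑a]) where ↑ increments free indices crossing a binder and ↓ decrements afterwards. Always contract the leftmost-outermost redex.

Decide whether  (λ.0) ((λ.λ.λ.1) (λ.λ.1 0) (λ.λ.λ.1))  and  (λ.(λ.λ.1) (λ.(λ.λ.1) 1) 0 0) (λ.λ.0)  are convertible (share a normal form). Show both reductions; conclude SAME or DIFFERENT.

Answer: DIFFERENT — A ⇓ λ.λ.λ.λ.1, B ⇓ λ.λ.λ.0

Derivation:
Term A:
  start: (λ.0) ((λ.λ.λ.1) (λ.λ.1 0) (λ.λ.λ.1))
  →1  (λ.λ.λ.1) (λ.λ.1 0) (λ.λ.λ.1)
  →2  (λ.λ.1) (λ.λ.λ.1)
  →3  λ.λ.λ.λ.1

Term B:
  start: (λ.(λ.λ.1) (λ.(λ.λ.1) 1) 0 0) (λ.λ.0)
  →1  (λ.λ.1) (λ.(λ.λ.1) (λ.λ.0)) (λ.λ.0) (λ.λ.0)
  →2  (λ.λ.(λ.λ.1) (λ.λ.0)) (λ.λ.0) (λ.λ.0)
  →3  (λ.(λ.λ.1) (λ.λ.0)) (λ.λ.0)
  →4  (λ.λ.1) (λ.λ.0)
  →5  λ.λ.λ.0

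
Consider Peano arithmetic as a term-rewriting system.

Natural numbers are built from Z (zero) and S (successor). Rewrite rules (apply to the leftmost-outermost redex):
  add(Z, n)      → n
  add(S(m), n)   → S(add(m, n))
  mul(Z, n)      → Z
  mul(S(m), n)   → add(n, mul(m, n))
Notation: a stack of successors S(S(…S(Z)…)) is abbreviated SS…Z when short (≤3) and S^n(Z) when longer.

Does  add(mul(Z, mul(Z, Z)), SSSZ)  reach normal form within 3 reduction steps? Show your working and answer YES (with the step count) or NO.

Answer: YES — reaches normal form SSSZ in 2 ≤ 3 steps

Working:
  start: add(mul(Z, mul(Z, Z)), SSSZ)
  [1] add(Z, SSSZ)
  [2] SSSZ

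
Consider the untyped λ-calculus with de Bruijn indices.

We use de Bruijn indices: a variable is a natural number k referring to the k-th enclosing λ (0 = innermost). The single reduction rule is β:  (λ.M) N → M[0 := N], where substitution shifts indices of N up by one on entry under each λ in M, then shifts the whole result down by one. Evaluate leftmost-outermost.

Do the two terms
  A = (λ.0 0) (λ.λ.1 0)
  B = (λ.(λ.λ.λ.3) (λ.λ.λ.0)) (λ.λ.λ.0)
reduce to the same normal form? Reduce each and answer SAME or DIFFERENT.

Term A:
  start: (λ.0 0) (λ.λ.1 0)
  →1  (λ.λ.1 0) (λ.λ.1 0)
  →2  λ.(λ.λ.1 0) 0
  →3  λ.λ.1 0

Term B:
  start: (λ.(λ.λ.λ.3) (λ.λ.λ.0)) (λ.λ.λ.0)
  →1  (λ.λ.λ.λ.λ.λ.0) (λ.λ.λ.0)
  →2  λ.λ.λ.λ.λ.0

Answer: DIFFERENT — A ⇓ λ.λ.1 0, B ⇓ λ.λ.λ.λ.λ.0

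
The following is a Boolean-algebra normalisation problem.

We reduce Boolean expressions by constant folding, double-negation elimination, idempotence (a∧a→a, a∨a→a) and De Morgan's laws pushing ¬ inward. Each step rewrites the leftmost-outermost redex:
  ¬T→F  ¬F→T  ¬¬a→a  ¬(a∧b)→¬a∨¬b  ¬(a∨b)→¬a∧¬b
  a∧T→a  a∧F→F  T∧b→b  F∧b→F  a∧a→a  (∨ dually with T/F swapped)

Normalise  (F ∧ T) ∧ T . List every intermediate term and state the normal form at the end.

  start: (F ∧ T) ∧ T
  →1  F ∧ T
  →2  F

Answer: normal form = F  (in 2 steps)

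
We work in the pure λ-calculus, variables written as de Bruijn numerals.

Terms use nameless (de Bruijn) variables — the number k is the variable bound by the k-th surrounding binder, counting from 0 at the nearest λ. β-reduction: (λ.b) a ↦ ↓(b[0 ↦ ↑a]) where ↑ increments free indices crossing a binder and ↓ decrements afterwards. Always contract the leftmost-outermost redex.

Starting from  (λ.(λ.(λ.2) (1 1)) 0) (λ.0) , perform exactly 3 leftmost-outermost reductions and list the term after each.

Answer: after 3 steps: λ.0

Working:
  start: (λ.(λ.(λ.2) (1 1)) 0) (λ.0)
  [1] (λ.(λ.λ.0) ((λ.0) (λ.0))) (λ.0)
  [2] (λ.λ.0) ((λ.0) (λ.0))
  [3] λ.0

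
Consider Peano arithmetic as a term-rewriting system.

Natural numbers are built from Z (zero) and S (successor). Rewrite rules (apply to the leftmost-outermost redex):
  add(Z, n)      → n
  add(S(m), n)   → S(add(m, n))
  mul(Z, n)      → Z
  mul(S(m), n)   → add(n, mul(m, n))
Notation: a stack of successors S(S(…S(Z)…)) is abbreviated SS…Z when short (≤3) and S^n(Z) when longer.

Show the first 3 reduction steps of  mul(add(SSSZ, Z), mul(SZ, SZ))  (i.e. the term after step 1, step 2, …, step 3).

  start: mul(add(SSSZ, Z), mul(SZ, SZ))
  step 1: mul(S(add(SSZ, Z)), mul(SZ, SZ))
  step 2: add(mul(SZ, SZ), mul(add(SSZ, Z), mul(SZ, SZ)))
  step 3: add(add(SZ, mul(Z, SZ)), mul(add(SSZ, Z), mul(SZ, SZ)))

Answer: after 3 steps: add(add(SZ, mul(Z, SZ)), mul(add(SSZ, Z), mul(SZ, SZ)))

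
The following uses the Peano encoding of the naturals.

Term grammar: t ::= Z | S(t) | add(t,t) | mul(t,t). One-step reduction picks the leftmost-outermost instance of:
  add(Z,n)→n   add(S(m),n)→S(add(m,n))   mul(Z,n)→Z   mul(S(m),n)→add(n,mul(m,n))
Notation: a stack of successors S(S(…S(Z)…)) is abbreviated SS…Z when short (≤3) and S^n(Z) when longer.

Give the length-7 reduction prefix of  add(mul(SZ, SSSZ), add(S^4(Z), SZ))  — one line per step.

  start: add(mul(SZ, SSSZ), add(S^4(Z), SZ))
  →1  add(add(SSSZ, mul(Z, SSSZ)), add(S^4(Z), SZ))
  →2  add(S(add(SSZ, mul(Z, SSSZ))), add(S^4(Z), SZ))
  →3  S(add(add(SSZ, mul(Z, SSSZ)), add(S^4(Z), SZ)))
  →4  S(add(S(add(SZ, mul(Z, SSSZ))), add(S^4(Z), SZ)))
  →5  S(S(add(add(SZ, mul(Z, SSSZ)), add(S^4(Z), SZ))))
  →6  S(S(add(S(add(Z, mul(Z, SSSZ))), add(S^4(Z), SZ))))
  →7  S(S(S(add(add(Z, mul(Z, SSSZ)), add(S^4(Z), SZ)))))

Answer: after 7 steps: S(S(S(add(add(Z, mul(Z, SSSZ)), add(S^4(Z), SZ)))))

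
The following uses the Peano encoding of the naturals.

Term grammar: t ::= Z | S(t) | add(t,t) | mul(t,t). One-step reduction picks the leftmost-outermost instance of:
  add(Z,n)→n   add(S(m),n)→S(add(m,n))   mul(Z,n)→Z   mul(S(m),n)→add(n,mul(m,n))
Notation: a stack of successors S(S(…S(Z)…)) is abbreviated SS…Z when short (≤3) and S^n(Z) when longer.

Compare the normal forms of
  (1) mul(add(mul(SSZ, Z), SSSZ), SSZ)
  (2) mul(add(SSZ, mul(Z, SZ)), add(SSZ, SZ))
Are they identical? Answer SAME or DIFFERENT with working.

Term A:
  start: mul(add(mul(SSZ, Z), SSSZ), SSZ)
  [1] mul(add(add(Z, mul(SZ, Z)), SSSZ), SSZ)
  [2] mul(add(mul(SZ, Z), SSSZ), SSZ)
  [3] mul(add(add(Z, mul(Z, Z)), SSSZ), SSZ)
  [4] mul(add(mul(Z, Z), SSSZ), SSZ)
  [5] mul(add(Z, SSSZ), SSZ)
  [6] mul(SSSZ, SSZ)
  [7] add(SSZ, mul(SSZ, SSZ))
  [8] S(add(SZ, mul(SSZ, SSZ)))
  [9] S(S(add(Z, mul(SSZ, SSZ))))
  [10] S(S(mul(SSZ, SSZ)))
  [11] S(S(add(SSZ, mul(SZ, SSZ))))
  [12] S(S(S(add(SZ, mul(SZ, SSZ)))))
  [13] S(S(S(S(add(Z, mul(SZ, SSZ))))))
  [14] S(S(S(S(mul(SZ, SSZ)))))
  [15] S(S(S(S(add(SSZ, mul(Z, SSZ))))))
  [16] S(S(S(S(S(add(SZ, mul(Z, SSZ)))))))
  [17] S(S(S(S(S(S(add(Z, mul(Z, SSZ))))))))
  [18] S(S(S(S(S(S(mul(Z, SSZ)))))))
  [19] S^6(Z)

Term B:
  start: mul(add(SSZ, mul(Z, SZ)), add(SSZ, SZ))
  [1] mul(S(add(SZ, mul(Z, SZ))), add(SSZ, SZ))
  [2] add(add(SSZ, SZ), mul(add(SZ, mul(Z, SZ)), add(SSZ, SZ)))
  [3] add(S(add(SZ, SZ)), mul(add(SZ, mul(Z, SZ)), add(SSZ, SZ)))
  [4] S(add(add(SZ, SZ), mul(add(SZ, mul(Z, SZ)), add(SSZ, SZ))))
  [5] S(add(S(add(Z, SZ)), mul(add(SZ, mul(Z, SZ)), add(SSZ, SZ))))
  [6] S(S(add(add(Z, SZ), mul(add(SZ, mul(Z, SZ)), add(SSZ, SZ)))))
  [7] S(S(add(SZ, mul(add(SZ, mul(Z, SZ)), add(SSZ, SZ)))))
  [8] S(S(S(add(Z, mul(add(SZ, mul(Z, SZ)), add(SSZ, SZ))))))
  [9] S(S(S(mul(add(SZ, mul(Z, SZ)), add(SSZ, SZ)))))
  [10] S(S(S(mul(S(add(Z, mul(Z, SZ))), add(SSZ, SZ)))))
  [11] S(S(S(add(add(SSZ, SZ), mul(add(Z, mul(Z, SZ)), add(SSZ, SZ))))))
  [12] S(S(S(add(S(add(SZ, SZ)), mul(add(Z, mul(Z, SZ)), add(SSZ, SZ))))))
  [13] S(S(S(S(add(add(SZ, SZ), mul(add(Z, mul(Z, SZ)), add(SSZ, SZ)))))))
  [14] S(S(S(S(add(S(add(Z, SZ)), mul(add(Z, mul(Z, SZ)), add(SSZ, SZ)))))))
  [15] S(S(S(S(S(add(add(Z, SZ), mul(add(Z, mul(Z, SZ)), add(SSZ, SZ))))))))
  [16] S(S(S(S(S(add(SZ, mul(add(Z, mul(Z, SZ)), add(SSZ, SZ))))))))
  [17] S(S(S(S(S(S(add(Z, mul(add(Z, mul(Z, SZ)), add(SSZ, SZ)))))))))
  [18] S(S(S(S(S(S(mul(add(Z, mul(Z, SZ)), add(SSZ, SZ))))))))
  [19] S(S(S(S(S(S(mul(mul(Z, SZ), add(SSZ, SZ))))))))
  [20] S(S(S(S(S(S(mul(Z, add(SSZ, SZ))))))))
  [21] S^6(Z)

Answer: SAME — A ⇓ S^6(Z), B ⇓ S^6(Z)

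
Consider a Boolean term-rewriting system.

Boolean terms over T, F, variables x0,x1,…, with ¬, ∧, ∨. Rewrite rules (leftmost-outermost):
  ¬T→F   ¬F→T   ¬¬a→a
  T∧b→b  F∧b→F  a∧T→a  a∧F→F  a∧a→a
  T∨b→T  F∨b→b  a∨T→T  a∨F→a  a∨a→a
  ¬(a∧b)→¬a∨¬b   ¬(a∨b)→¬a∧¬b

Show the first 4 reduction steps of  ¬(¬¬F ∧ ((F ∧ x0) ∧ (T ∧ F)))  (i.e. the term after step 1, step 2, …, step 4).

Answer: after 4 steps: T

Reduction:
  start: ¬(¬¬F ∧ ((F ∧ x0) ∧ (T ∧ F)))
  →1  ¬¬¬F ∨ ¬((F ∧ x0) ∧ (T ∧ F))
  →2  ¬F ∨ ¬((F ∧ x0) ∧ (T ∧ F))
  →3  T ∨ ¬((F ∧ x0) ∧ (T ∧ F))
  →4  T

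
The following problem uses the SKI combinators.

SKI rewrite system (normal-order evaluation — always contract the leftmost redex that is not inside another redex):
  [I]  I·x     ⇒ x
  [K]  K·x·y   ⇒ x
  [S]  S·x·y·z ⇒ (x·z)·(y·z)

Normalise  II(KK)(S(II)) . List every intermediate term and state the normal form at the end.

  start: II(KK)(S(II))
  →1  I(KK)(S(II))
  →2  KK(S(II))
  →3  K

Answer: normal form = K  (in 3 steps)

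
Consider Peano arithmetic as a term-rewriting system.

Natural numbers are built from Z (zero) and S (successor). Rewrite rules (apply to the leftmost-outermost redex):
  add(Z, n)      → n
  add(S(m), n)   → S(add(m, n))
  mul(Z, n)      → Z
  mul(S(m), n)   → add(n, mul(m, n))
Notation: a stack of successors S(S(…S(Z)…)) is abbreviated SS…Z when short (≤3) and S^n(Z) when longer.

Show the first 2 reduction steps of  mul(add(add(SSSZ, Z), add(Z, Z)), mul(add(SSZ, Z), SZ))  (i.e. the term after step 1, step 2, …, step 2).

Answer: after 2 steps: mul(S(add(add(SSZ, Z), add(Z, Z))), mul(add(SSZ, Z), SZ))

Working:
  start: mul(add(add(SSSZ, Z), add(Z, Z)), mul(add(SSZ, Z), SZ))
  [1] mul(add(S(add(SSZ, Z)), add(Z, Z)), mul(add(SSZ, Z), SZ))
  [2] mul(S(add(add(SSZ, Z), add(Z, Z))), mul(add(SSZ, Z), SZ))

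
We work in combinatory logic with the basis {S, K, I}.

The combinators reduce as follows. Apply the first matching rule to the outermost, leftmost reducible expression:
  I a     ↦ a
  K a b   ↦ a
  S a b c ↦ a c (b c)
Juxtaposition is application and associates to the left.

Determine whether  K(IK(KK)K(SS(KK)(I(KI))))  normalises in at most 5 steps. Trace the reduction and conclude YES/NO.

  start: K(IK(KK)K(SS(KK)(I(KI))))
  [1] K(K(KK)K(SS(KK)(I(KI))))
  [2] K(KK(SS(KK)(I(KI))))
  [3] KK

Answer: YES — reaches normal form KK in 3 ≤ 5 steps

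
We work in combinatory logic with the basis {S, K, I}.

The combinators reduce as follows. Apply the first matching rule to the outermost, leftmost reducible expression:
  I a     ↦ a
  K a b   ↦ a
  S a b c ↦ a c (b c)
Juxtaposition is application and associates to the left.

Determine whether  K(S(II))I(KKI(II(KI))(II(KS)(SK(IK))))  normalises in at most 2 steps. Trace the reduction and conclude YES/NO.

  start: K(S(II))I(KKI(II(KI))(II(KS)(SK(IK))))
  step 1: S(II)(KKI(II(KI))(II(KS)(SK(IK))))
  step 2: SI(KKI(II(KI))(II(KS)(SK(IK))))

Answer: NO — after 2 steps the term is SI(KKI(II(KI))(II(KS)(SK(IK)))), not yet normal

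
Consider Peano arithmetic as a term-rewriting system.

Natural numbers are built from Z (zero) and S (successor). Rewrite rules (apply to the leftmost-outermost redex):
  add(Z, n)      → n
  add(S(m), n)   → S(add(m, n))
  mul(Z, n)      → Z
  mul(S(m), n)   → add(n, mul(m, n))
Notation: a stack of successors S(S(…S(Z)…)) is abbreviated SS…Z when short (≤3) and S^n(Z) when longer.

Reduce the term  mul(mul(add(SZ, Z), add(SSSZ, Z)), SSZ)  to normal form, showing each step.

  start: mul(mul(add(SZ, Z), add(SSSZ, Z)), SSZ)
  →1  mul(mul(S(add(Z, Z)), add(SSSZ, Z)), SSZ)
  →2  mul(add(add(SSSZ, Z), mul(add(Z, Z), add(SSSZ, Z))), SSZ)
  →3  mul(add(S(add(SSZ, Z)), mul(add(Z, Z), add(SSSZ, Z))), SSZ)
  →4  mul(S(add(add(SSZ, Z), mul(add(Z, Z), add(SSSZ, Z)))), SSZ)
  →5  add(SSZ, mul(add(add(SSZ, Z), mul(add(Z, Z), add(SSSZ, Z))), SSZ))
  →6  S(add(SZ, mul(add(add(SSZ, Z), mul(add(Z, Z), add(SSSZ, Z))), SSZ)))
  →7  S(S(add(Z, mul(add(add(SSZ, Z), mul(add(Z, Z), add(SSSZ, Z))), SSZ))))
  →8  S(S(mul(add(add(SSZ, Z), mul(add(Z, Z), add(SSSZ, Z))), SSZ)))
  →9  S(S(mul(add(S(add(SZ, Z)), mul(add(Z, Z), add(SSSZ, Z))), SSZ)))
  →10  S(S(mul(S(add(add(SZ, Z), mul(add(Z, Z), add(SSSZ, Z)))), SSZ)))
  →11  S(S(add(SSZ, mul(add(add(SZ, Z), mul(add(Z, Z), add(SSSZ, Z))), SSZ))))
  →12  S(S(S(add(SZ, mul(add(add(SZ, Z), mul(add(Z, Z), add(SSSZ, Z))), SSZ)))))
  →13  S(S(S(S(add(Z, mul(add(add(SZ, Z), mul(add(Z, Z), add(SSSZ, Z))), SSZ))))))
  →14  S(S(S(S(mul(add(add(SZ, Z), mul(add(Z, Z), add(SSSZ, Z))), SSZ)))))
  →15  S(S(S(S(mul(add(S(add(Z, Z)), mul(add(Z, Z), add(SSSZ, Z))), SSZ)))))
  →16  S(S(S(S(mul(S(add(add(Z, Z), mul(add(Z, Z), add(SSSZ, Z)))), SSZ)))))
  →17  S(S(S(S(add(SSZ, mul(add(add(Z, Z), mul(add(Z, Z), add(SSSZ, Z))), SSZ))))))
  →18  S(S(S(S(S(add(SZ, mul(add(add(Z, Z), mul(add(Z, Z), add(SSSZ, Z))), SSZ)))))))
  →19  S(S(S(S(S(S(add(Z, mul(add(add(Z, Z), mul(add(Z, Z), add(SSSZ, Z))), SSZ))))))))
  →20  S(S(S(S(S(S(mul(add(add(Z, Z), mul(add(Z, Z), add(SSSZ, Z))), SSZ)))))))
  →21  S(S(S(S(S(S(mul(add(Z, mul(add(Z, Z), add(SSSZ, Z))), SSZ)))))))
  →22  S(S(S(S(S(S(mul(mul(add(Z, Z), add(SSSZ, Z)), SSZ)))))))
  →23  S(S(S(S(S(S(mul(mul(Z, add(SSSZ, Z)), SSZ)))))))
  →24  S(S(S(S(S(S(mul(Z, SSZ)))))))
  →25  S^6(Z)

Answer: normal form = S^6(Z)  (in 25 steps)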